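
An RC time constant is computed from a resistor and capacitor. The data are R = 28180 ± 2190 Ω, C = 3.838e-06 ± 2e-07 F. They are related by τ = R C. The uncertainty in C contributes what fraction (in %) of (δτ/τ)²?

(δτ/τ)² = (1·δR/R)² + (1·δC/C)²
  R term: (1×0.0777)² = 0.00604
  C term: (1×0.0521)² = 0.00272
Total = 0.00876. Share from C = 0.00272/0.00876 = 0.310.

31.0%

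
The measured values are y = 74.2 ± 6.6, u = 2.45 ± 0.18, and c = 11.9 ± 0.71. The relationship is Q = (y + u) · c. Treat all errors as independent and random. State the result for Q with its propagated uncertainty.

912 ± 95.6

Let w = y + u = 76.7. δw = √(δy² + δu²) = √(43.6 + 0.0324) = 6.60, so δw/w = 0.0861.
Q is then a monomial in w, c:
δQ/Q = √((δw/w)² + (1·δc/c)²) = √(0.00742 + 0.00356) = 0.105
Q = 912, so δQ = 0.105 × 912 = 95.6.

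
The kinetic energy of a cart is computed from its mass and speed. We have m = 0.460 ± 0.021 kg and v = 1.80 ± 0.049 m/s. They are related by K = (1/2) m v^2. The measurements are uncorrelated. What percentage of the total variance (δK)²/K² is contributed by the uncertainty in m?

(δK/K)² = (1·δm/m)² + (2·δv/v)²
  m term: (1×0.0457)² = 0.00208
  v term: (2×0.0272)² = 0.00296
Total = 0.00505. Share from m = 0.00208/0.00505 = 0.413.

41.3%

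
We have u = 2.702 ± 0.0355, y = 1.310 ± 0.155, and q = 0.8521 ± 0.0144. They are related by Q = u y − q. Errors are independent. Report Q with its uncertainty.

2.688 ± 0.422

Let p = u·y = 3.540. δp/p = √((1·δu/u)² + (1·δy/y)²) = √(0.000173 + 0.0140) = 0.119, so δp = 0.421.
Q = p − q: δQ = √(δp² + δq²) = √(0.178 + 0.000207) = 0.422
Q = 2.688.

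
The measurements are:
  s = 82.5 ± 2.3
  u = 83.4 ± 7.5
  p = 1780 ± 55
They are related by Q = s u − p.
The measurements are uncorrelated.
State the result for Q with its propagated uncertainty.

Let w = s·u = 6880. δw/w = √((1·δs/s)² + (1·δu/u)²) = √(0.000777 + 0.00809) = 0.0942, so δw = 648.
Q = w − p: δQ = √(δw² + δp²) = √(4.2e+05 + 3020) = 650
Q = 5100.

5100 ± 650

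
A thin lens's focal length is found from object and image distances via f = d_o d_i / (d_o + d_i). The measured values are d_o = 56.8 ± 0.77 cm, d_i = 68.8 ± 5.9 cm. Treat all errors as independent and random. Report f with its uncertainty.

∂f/∂d_o = (d_i/(d_o+d_i))² = 0.300;  ∂f/∂d_i = (d_o/(d_o+d_i))² = 0.205
δf = √((∂f/∂d_o · δd_o)² + (∂f/∂d_i · δd_i)²) = √(0.0534 + 1.46) = 1.23 cm
f = 31.1 cm.

31.1 ± 1.23 cm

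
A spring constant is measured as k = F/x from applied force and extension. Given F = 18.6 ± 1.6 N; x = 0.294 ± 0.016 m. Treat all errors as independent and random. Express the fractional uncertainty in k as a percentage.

10.2%

k is a product of powers, so relative uncertainties combine in quadrature:
  (1·δF/F)² = (1×0.0860)² = 0.00740;  (-1·δx/x)² = (-1×0.0544)² = 0.00296
δk/k = √(0.0104) = 0.102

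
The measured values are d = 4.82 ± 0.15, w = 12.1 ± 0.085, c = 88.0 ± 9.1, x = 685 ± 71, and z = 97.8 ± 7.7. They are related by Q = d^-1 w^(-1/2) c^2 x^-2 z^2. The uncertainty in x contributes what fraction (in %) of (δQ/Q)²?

(δQ/Q)² = (-1·δd/d)² + (−½·δw/w)² + (2·δc/c)² + (-2·δx/x)² + (2·δz/z)²
  d term: (-1×0.0311)² = 0.000968
  w term: (-0.5×0.00702)² = 1.23e-05
  c term: (2×0.103)² = 0.0428
  x term: (-2×0.104)² = 0.0430
  z term: (2×0.0787)² = 0.0248
Total = 0.112. Share from x = 0.0430/0.112 = 0.385.

38.5%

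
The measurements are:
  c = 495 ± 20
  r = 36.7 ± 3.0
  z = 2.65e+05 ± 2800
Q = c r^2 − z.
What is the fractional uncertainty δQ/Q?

0.280

Let p = c·r^2 = 6.67e+05. δp/p = √((1·δc/c)² + (2·δr/r)²) = √(0.00163 + 0.0267) = 0.168, so δp = 1.12e+05.
Q = p − z: δQ = √(δp² + δz²) = √(1.26e+10 + 7.84e+06) = 1.12e+05
Q = 4.02e+05, so δQ/Q = 1.12e+05/4.02e+05 = 0.280.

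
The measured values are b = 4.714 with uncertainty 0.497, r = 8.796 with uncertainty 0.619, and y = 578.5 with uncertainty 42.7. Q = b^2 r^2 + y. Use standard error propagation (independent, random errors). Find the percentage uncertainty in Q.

19.1%

Let p = b^2·r^2 = 1719. δp/p = √((2·δb/b)² + (2·δr/r)²) = √(0.0445 + 0.0198) = 0.254, so δp = 436.
Q = p + y: δQ = √(δp² + δy²) = √(1.9e+05 + 1820) = 438
Q = 2298, so δQ/Q = 438/2298 = 0.191.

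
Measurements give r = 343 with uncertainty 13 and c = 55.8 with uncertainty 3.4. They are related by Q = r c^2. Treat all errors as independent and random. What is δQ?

1.36e+05

Each factor contributes (exponent × relative error)² to (δQ/Q)²:
  (1·δr/r)² = (1×0.0379)² = 0.00144;  (2·δc/c)² = (2×0.0609)² = 0.0149
δQ/Q = √(0.0163) = 0.128
Q = 1.07e+06, so δQ = 0.128 × 1.07e+06 = 1.36e+05.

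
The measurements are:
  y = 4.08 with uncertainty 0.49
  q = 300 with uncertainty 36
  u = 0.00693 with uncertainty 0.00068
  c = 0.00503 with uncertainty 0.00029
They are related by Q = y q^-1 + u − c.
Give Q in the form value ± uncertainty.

Let p = y·q^-1 = 0.0136. δp/p = √((1·δy/y)² + (-1·δq/q)²) = √(0.0144 + 0.0144) = 0.170, so δp = 0.00231.
Q = p + u − c: δQ = √(δp² + δu² + δc²) = √(5.33e-06 + 4.62e-07 + 8.41e-08) = 0.00242
Q = 0.0155.

0.0155 ± 0.00242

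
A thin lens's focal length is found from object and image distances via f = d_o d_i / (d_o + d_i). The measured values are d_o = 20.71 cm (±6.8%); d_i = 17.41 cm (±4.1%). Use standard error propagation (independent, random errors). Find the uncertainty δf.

∂f/∂d_o = (d_i/(d_o+d_i))² = 0.209;  ∂f/∂d_i = (d_o/(d_o+d_i))² = 0.295
δf = √((∂f/∂d_o · δd_o)² + (∂f/∂d_i · δd_i)²) = √(0.0863 + 0.0444) = 0.361 cm

0.361 cm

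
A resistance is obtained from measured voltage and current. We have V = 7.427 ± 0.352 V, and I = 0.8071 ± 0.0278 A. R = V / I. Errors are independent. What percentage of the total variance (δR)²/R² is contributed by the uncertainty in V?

(δR/R)² = (1·δV/V)² + (-1·δI/I)²
  V term: (1×0.0474)² = 0.00225
  I term: (-1×0.0344)² = 0.00119
Total = 0.00343. Share from V = 0.00225/0.00343 = 0.654.

65.4%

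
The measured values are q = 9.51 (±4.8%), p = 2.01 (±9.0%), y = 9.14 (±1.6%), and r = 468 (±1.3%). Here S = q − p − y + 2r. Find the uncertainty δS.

12.2

Absolute uncertainties add in quadrature for a linear combination:
  (δq)² = 0.208;  (δp)² = 0.0327;  (δy)² = 0.0214;  (2·δr)² = 148
δS = √(148) = 12.2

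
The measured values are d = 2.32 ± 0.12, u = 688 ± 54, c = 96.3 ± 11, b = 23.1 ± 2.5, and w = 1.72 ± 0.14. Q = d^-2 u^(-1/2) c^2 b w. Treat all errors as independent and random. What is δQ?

751

Products/powers → add relative errors in quadrature, weighted by exponent:
  (-2·δd/d)² = (-2×0.0517)² = 0.0107;  (−½·δu/u)² = (-0.5×0.0785)² = 0.00154;  (2·δc/c)² = (2×0.114)² = 0.0522;  (1·δb/b)² = (1×0.108)² = 0.0117;  (1·δw/w)² = (1×0.0814)² = 0.00663
δQ/Q = √(0.0828) = 0.288
Q = 2610, so δQ = 0.288 × 2610 = 751.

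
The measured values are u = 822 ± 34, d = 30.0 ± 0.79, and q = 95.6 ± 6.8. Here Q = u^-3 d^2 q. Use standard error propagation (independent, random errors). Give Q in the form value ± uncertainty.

Q is a product of powers, so relative uncertainties combine in quadrature:
  (-3·δu/u)² = (-3×0.0414)² = 0.0154;  (2·δd/d)² = (2×0.0263)² = 0.00277;  (1·δq/q)² = (1×0.0711)² = 0.00506
δQ/Q = √(0.0232) = 0.152
Q = 0.000155, so δQ = 0.152 × 0.000155 = 2.36e-05.

(1.55 ± 0.236) × 10^-4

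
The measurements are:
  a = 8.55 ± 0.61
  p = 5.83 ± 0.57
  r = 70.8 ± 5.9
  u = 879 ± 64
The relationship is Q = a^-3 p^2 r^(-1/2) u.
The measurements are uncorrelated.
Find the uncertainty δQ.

1.71

For a monomial Q ∝ a^-3, p^2, r^(-1/2), u, fractional errors add in quadrature:
  (-3·δa/a)² = (-3×0.0713)² = 0.0458;  (2·δp/p)² = (2×0.0978)² = 0.0382;  (−½·δr/r)² = (-0.5×0.0833)² = 0.00174;  (1·δu/u)² = (1×0.0728)² = 0.00530
δQ/Q = √(0.0911) = 0.302
Q = 5.68, so δQ = 0.302 × 5.68 = 1.71.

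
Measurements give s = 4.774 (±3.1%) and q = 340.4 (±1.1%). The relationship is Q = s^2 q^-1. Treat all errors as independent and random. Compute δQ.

0.00422

Each factor contributes (exponent × relative error)² to (δQ/Q)²:
  (2·δs/s)² = (2×0.0310)² = 0.00384;  (-1·δq/q)² = (-1×0.0110)² = 0.000121
δQ/Q = √(0.00396) = 0.0630
Q = 0.06695, so δQ = 0.0630 × 0.06695 = 0.00422.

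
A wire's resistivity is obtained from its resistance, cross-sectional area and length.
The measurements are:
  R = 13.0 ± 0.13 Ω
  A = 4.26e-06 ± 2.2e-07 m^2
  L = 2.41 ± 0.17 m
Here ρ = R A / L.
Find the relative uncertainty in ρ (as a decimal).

0.0880

Products/powers → add relative errors in quadrature, weighted by exponent:
  (1·δR/R)² = (1×0.0100)² = 0.000100;  (1·δA/A)² = (1×0.0516)² = 0.00267;  (-1·δL/L)² = (-1×0.0705)² = 0.00498
δρ/ρ = √(0.00774) = 0.0880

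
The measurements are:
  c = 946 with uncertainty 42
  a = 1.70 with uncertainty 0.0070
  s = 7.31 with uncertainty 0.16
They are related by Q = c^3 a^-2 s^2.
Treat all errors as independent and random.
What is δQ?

Since Q is a product/quotient, work with relative uncertainties:
  (3·δc/c)² = (3×0.0444)² = 0.0177;  (-2·δa/a)² = (-2×0.00412)² = 6.78e-05;  (2·δs/s)² = (2×0.0219)² = 0.00192
δQ/Q = √(0.0197) = 0.140
Q = 1.57e+10, so δQ = 0.140 × 1.57e+10 = 2.2e+09.

2.2e+09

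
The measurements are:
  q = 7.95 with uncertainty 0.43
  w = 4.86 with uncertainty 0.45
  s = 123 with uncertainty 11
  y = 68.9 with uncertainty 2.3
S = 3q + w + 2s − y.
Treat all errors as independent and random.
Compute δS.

22.2

Absolute uncertainties add in quadrature for a linear combination:
  (3·δq)² = 1.66;  (δw)² = 0.203;  (2·δs)² = 484;  (δy)² = 5.29
δS = √(491) = 22.2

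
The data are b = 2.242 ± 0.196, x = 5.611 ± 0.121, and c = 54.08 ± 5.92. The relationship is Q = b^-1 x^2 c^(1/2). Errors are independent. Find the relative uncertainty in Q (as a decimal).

Each factor contributes (exponent × relative error)² to (δQ/Q)²:
  (-1·δb/b)² = (-1×0.0874)² = 0.00764;  (2·δx/x)² = (2×0.0216)² = 0.00186;  (½·δc/c)² = (0.5×0.109)² = 0.00300
δQ/Q = √(0.0125) = 0.112

0.112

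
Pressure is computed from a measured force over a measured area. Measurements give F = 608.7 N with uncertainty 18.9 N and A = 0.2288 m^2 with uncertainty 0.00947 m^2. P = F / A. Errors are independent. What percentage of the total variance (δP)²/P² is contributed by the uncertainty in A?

(δP/P)² = (1·δF/F)² + (-1·δA/A)²
  F term: (1×0.0310)² = 0.000964
  A term: (-1×0.0414)² = 0.00171
Total = 0.00268. Share from A = 0.00171/0.00268 = 0.640.

64.0%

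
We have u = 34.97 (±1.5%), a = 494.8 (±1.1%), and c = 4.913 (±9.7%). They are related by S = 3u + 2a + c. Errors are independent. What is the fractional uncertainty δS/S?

0.0100

For a sum/difference, combine absolute errors in quadrature:
  (3·δu)² = 2.48;  (2·δa)² = 118;  (δc)² = 0.227
δS = √(121) = 11.0
S = 1099, so δS/S = 11.0/1099 = 0.0100.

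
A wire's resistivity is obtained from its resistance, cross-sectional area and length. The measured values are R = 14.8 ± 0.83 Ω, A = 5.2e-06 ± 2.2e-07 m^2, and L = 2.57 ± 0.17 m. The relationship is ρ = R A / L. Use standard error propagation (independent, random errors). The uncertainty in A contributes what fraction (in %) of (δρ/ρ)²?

(δρ/ρ)² = (1·δR/R)² + (1·δA/A)² + (-1·δL/L)²
  R term: (1×0.0561)² = 0.00315
  A term: (1×0.0423)² = 0.00179
  L term: (-1×0.0661)² = 0.00438
Total = 0.00931. Share from A = 0.00179/0.00931 = 0.192.

19.2%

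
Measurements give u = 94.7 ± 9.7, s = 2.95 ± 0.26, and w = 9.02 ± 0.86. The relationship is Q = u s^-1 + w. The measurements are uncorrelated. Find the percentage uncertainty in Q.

10.8%

Let p = u·s^-1 = 32.1. δp/p = √((1·δu/u)² + (-1·δs/s)²) = √(0.0105 + 0.00777) = 0.135, so δp = 4.34.
Q = p + w: δQ = √(δp² + δw²) = √(18.8 + 0.740) = 4.42
Q = 41.1, so δQ/Q = 4.42/41.1 = 0.108.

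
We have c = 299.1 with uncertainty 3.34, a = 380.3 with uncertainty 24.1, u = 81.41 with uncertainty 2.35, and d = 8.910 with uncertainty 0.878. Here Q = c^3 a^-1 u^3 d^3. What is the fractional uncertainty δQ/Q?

Since Q is a product/quotient, work with relative uncertainties:
  (3·δc/c)² = (3×0.0112)² = 0.00112;  (-1·δa/a)² = (-1×0.0634)² = 0.00402;  (3·δu/u)² = (3×0.0289)² = 0.00750;  (3·δd/d)² = (3×0.0985)² = 0.0874
δQ/Q = √(0.100) = 0.316

0.316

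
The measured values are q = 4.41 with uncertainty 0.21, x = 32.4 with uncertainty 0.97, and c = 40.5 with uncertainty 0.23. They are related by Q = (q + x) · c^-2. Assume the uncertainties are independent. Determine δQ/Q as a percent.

Let u = q + x = 36.8. δu = √(δq² + δx²) = √(0.0441 + 0.941) = 0.992, so δu/u = 0.0270.
Q is then a monomial in u, c:
δQ/Q = √((δu/u)² + (-2·δc/c)²) = √(0.000727 + 0.000129) = 0.0293

2.93%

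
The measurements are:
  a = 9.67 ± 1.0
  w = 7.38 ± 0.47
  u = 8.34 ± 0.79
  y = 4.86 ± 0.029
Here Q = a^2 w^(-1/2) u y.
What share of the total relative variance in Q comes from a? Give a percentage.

81.0%

(δQ/Q)² = (2·δa/a)² + (−½·δw/w)² + (1·δu/u)² + (1·δy/y)²
  a term: (2×0.103)² = 0.0428
  w term: (-0.5×0.0637)² = 0.00101
  u term: (1×0.0947)² = 0.00897
  y term: (1×0.00597)² = 3.56e-05
Total = 0.0528. Share from a = 0.0428/0.0528 = 0.810.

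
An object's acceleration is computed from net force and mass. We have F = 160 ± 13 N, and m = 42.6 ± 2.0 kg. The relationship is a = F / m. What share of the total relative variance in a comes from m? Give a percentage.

25.0%

(δa/a)² = (1·δF/F)² + (-1·δm/m)²
  F term: (1×0.0813)² = 0.00660
  m term: (-1×0.0469)² = 0.00220
Total = 0.00881. Share from m = 0.00220/0.00881 = 0.250.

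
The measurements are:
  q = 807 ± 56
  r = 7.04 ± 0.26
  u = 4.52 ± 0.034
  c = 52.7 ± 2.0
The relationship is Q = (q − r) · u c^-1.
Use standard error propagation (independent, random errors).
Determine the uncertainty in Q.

5.49

Let w = q − r = 800. δw = √(δq² + δr²) = √(3140 + 0.0676) = 56.0, so δw/w = 0.0700.
Q is then a monomial in w, u, c:
δQ/Q = √((δw/w)² + (1·δu/u)² + (-1·δc/c)²) = √(0.00490 + 5.66e-05 + 0.00144) = 0.0800
Q = 68.6, so δQ = 0.0800 × 68.6 = 5.49.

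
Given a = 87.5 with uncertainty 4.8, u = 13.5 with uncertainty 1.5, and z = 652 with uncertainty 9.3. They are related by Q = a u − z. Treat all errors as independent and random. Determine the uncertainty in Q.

Let p = a·u = 1180. δp/p = √((1·δa/a)² + (1·δu/u)²) = √(0.00301 + 0.0123) = 0.124, so δp = 146.
Q = p − z: δQ = √(δp² + δz²) = √(21400 + 86.5) = 147

147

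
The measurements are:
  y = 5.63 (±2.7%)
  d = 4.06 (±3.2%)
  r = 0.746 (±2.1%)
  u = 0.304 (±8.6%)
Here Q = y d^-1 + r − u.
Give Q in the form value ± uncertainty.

Let p = y·d^-1 = 1.39. δp/p = √((1·δy/y)² + (-1·δd/d)²) = √(0.000729 + 0.00102) = 0.0419, so δp = 0.0581.
Q = p + r − u: δQ = √(δp² + δr² + δu²) = √(0.00337 + 0.000245 + 0.000684) = 0.0656
Q = 1.83.

1.83 ± 0.0656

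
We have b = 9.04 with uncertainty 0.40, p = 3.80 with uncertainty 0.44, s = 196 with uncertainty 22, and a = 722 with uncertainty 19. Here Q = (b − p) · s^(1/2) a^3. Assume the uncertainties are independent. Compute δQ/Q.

0.149

Let u = b − p = 5.24. δu = √(δb² + δp²) = √(0.160 + 0.194) = 0.595, so δu/u = 0.113.
Q is then a monomial in u, s, a:
δQ/Q = √((δu/u)² + (½·δs/s)² + (3·δa/a)²) = √(0.0129 + 0.00315 + 0.00623) = 0.149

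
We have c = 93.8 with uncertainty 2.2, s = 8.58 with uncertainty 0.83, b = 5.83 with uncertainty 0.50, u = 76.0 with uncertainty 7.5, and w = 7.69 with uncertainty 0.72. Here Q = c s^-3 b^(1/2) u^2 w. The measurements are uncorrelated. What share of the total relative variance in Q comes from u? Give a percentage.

29.0%

(δQ/Q)² = (1·δc/c)² + (-3·δs/s)² + (½·δb/b)² + (2·δu/u)² + (1·δw/w)²
  c term: (1×0.0235)² = 0.000550
  s term: (-3×0.0967)² = 0.0842
  b term: (0.5×0.0858)² = 0.00184
  u term: (2×0.0987)² = 0.0390
  w term: (1×0.0936)² = 0.00877
Total = 0.134. Share from u = 0.0390/0.134 = 0.290.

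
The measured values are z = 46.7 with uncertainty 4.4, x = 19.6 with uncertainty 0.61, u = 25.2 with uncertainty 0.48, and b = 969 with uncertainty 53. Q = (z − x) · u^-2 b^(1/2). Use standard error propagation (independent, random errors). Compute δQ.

0.226

Let w = z − x = 27.1. δw = √(δz² + δx²) = √(19.4 + 0.372) = 4.44, so δw/w = 0.164.
Q is then a monomial in w, u, b:
δQ/Q = √((δw/w)² + (-2·δu/u)² + (½·δb/b)²) = √(0.0269 + 0.00145 + 0.000748) = 0.170
Q = 1.33, so δQ = 0.170 × 1.33 = 0.226.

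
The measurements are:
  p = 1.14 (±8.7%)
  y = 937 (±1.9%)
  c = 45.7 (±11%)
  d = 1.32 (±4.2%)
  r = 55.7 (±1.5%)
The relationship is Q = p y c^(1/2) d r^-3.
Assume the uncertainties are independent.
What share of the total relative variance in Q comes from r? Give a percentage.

13.7%

(δQ/Q)² = (1·δp/p)² + (1·δy/y)² + (½·δc/c)² + (1·δd/d)² + (-3·δr/r)²
  p term: (1×0.0870)² = 0.00757
  y term: (1×0.0190)² = 0.000361
  c term: (0.5×0.110)² = 0.00302
  d term: (1×0.0420)² = 0.00176
  r term: (-3×0.0150)² = 0.00202
Total = 0.0147. Share from r = 0.00202/0.0147 = 0.137.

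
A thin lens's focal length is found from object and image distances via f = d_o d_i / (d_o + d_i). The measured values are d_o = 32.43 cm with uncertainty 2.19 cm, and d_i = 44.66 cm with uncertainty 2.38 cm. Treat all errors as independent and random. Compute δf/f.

0.0451

∂f/∂d_o = (d_i/(d_o+d_i))² = 0.336;  ∂f/∂d_i = (d_o/(d_o+d_i))² = 0.177
δf = √((∂f/∂d_o · δd_o)² + (∂f/∂d_i · δd_i)²) = √(0.540 + 0.177) = 0.847 cm
f = 18.79 cm, so δf/f = 0.847/18.79 = 0.0451.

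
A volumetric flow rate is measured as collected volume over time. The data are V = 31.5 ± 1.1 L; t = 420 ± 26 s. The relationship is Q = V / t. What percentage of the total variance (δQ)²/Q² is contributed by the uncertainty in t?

75.9%

(δQ/Q)² = (1·δV/V)² + (-1·δt/t)²
  V term: (1×0.0349)² = 0.00122
  t term: (-1×0.0619)² = 0.00383
Total = 0.00505. Share from t = 0.00383/0.00505 = 0.759.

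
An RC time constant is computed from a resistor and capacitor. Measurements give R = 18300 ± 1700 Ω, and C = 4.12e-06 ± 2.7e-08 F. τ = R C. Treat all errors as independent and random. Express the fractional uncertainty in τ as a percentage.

9.31%

τ is a product of powers, so relative uncertainties combine in quadrature:
  (1·δR/R)² = (1×0.0929)² = 0.00863;  (1·δC/C)² = (1×0.00655)² = 4.29e-05
δτ/τ = √(0.00867) = 0.0931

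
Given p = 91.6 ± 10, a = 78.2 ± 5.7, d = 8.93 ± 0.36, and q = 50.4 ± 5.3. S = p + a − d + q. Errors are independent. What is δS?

12.7

For a sum/difference, combine absolute errors in quadrature:
  (δp)² = 100;  (δa)² = 32.5;  (δd)² = 0.130;  (δq)² = 28.1
δS = √(161) = 12.7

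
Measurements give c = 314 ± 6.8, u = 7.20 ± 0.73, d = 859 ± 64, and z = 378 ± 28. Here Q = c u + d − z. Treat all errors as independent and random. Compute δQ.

245

Let p = c·u = 2260. δp/p = √((1·δc/c)² + (1·δu/u)²) = √(0.000469 + 0.0103) = 0.104, so δp = 234.
Q = p + d − z: δQ = √(δp² + δd² + δz²) = √(54900 + 4100 + 784) = 245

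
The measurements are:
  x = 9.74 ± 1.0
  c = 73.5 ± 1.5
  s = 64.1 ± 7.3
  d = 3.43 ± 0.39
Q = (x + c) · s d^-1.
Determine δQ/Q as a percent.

16.2%

Let u = x + c = 83.2. δu = √(δx² + δc²) = √(1.00 + 2.25) = 1.80, so δu/u = 0.0217.
Q is then a monomial in u, s, d:
δQ/Q = √((δu/u)² + (1·δs/s)² + (-1·δd/d)²) = √(0.000469 + 0.0130 + 0.0129) = 0.162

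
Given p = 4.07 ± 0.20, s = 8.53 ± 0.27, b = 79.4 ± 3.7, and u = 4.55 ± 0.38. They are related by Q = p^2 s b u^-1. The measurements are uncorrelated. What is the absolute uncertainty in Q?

347

Relative error in a monomial: (δQ/Q)² = Σ (nᵢ · δxᵢ/xᵢ)².
  (2·δp/p)² = (2×0.0491)² = 0.00966;  (1·δs/s)² = (1×0.0317)² = 0.00100;  (1·δb/b)² = (1×0.0466)² = 0.00217;  (-1·δu/u)² = (-1×0.0835)² = 0.00698
δQ/Q = √(0.0198) = 0.141
Q = 2470, so δQ = 0.141 × 2470 = 347.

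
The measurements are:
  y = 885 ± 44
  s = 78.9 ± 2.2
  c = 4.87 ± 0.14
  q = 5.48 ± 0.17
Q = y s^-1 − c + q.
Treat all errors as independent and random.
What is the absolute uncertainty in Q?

Let p = y·s^-1 = 11.2. δp/p = √((1·δy/y)² + (-1·δs/s)²) = √(0.00247 + 0.000777) = 0.0570, so δp = 0.639.
Q = p − c + q: δQ = √(δp² + δc² + δq²) = √(0.409 + 0.0196 + 0.0289) = 0.676

0.676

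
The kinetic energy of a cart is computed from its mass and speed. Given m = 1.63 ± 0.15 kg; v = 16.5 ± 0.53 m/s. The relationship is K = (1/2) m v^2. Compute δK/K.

Relative error in a monomial: (δK/K)² = Σ (nᵢ · δxᵢ/xᵢ)².
  (1·δm/m)² = (1×0.0920)² = 0.00847;  (2·δv/v)² = (2×0.0321)² = 0.00413
δK/K = √(0.0126) = 0.112

0.112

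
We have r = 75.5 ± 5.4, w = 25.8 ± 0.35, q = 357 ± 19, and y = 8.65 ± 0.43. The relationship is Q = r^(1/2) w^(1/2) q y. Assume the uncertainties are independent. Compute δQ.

Each factor contributes (exponent × relative error)² to (δQ/Q)²:
  (½·δr/r)² = (0.5×0.0715)² = 0.00128;  (½·δw/w)² = (0.5×0.0136)² = 4.6e-05;  (1·δq/q)² = (1×0.0532)² = 0.00283;  (1·δy/y)² = (1×0.0497)² = 0.00247
δQ/Q = √(0.00663) = 0.0814
Q = 1.36e+05, so δQ = 0.0814 × 1.36e+05 = 11100.

11100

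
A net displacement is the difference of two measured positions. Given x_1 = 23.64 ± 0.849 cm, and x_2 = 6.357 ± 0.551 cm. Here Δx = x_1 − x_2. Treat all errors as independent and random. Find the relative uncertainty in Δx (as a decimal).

Δx is a linear combination, so absolute uncertainties add in quadrature:
  (δx_1)² = 0.721;  (δx_2)² = 0.304
δΔx = √(1.02) = 1.01 cm
Δx = 17.28 cm, so δΔx/Δx = 1.01/17.28 = 0.0586.

0.0586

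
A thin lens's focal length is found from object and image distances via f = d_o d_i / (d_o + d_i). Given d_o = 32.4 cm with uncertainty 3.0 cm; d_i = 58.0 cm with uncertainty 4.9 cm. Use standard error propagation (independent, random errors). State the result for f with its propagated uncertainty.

∂f/∂d_o = (d_i/(d_o+d_i))² = 0.412;  ∂f/∂d_i = (d_o/(d_o+d_i))² = 0.128
δf = √((∂f/∂d_o · δd_o)² + (∂f/∂d_i · δd_i)²) = √(1.53 + 0.396) = 1.39 cm
f = 20.8 cm.

20.8 ± 1.39 cm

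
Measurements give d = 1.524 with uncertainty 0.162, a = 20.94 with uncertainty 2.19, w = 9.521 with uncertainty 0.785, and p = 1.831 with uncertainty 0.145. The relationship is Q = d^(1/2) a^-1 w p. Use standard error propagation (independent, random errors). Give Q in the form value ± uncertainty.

For a monomial Q ∝ d^(1/2), a^-1, w, p, fractional errors add in quadrature:
  (½·δd/d)² = (0.5×0.106)² = 0.00282;  (-1·δa/a)² = (-1×0.105)² = 0.0109;  (1·δw/w)² = (1×0.0824)² = 0.00680;  (1·δp/p)² = (1×0.0792)² = 0.00627
δQ/Q = √(0.0268) = 0.164
Q = 1.028, so δQ = 0.164 × 1.028 = 0.168.

1.028 ± 0.168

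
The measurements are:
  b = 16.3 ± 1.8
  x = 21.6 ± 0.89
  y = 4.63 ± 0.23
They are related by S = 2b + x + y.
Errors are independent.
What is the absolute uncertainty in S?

3.72

S is a linear combination, so absolute uncertainties add in quadrature:
  (2·δb)² = 13.0;  (δx)² = 0.792;  (δy)² = 0.0529
δS = √(13.8) = 3.72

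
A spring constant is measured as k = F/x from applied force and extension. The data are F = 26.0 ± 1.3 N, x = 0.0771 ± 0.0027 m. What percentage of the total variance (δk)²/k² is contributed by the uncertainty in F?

(δk/k)² = (1·δF/F)² + (-1·δx/x)²
  F term: (1×0.0500)² = 0.00250
  x term: (-1×0.0350)² = 0.00123
Total = 0.00373. Share from F = 0.00250/0.00373 = 0.671.

67.1%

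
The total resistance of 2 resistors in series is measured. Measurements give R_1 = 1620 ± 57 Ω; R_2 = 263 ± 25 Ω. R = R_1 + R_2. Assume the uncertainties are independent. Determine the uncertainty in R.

62.2 Ω

Each term contributes (cᵢ δxᵢ)² to (δR)²:
  (δR_1)² = 3250;  (δR_2)² = 625
δR = √(3870) = 62.2 Ω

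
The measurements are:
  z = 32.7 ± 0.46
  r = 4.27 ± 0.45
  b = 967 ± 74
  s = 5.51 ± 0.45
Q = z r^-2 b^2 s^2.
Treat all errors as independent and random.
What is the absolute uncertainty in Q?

1.57e+07

Q is a product of powers, so relative uncertainties combine in quadrature:
  (1·δz/z)² = (1×0.0141)² = 0.000198;  (-2·δr/r)² = (-2×0.105)² = 0.0444;  (2·δb/b)² = (2×0.0765)² = 0.0234;  (2·δs/s)² = (2×0.0817)² = 0.0267
δQ/Q = √(0.0947) = 0.308
Q = 5.09e+07, so δQ = 0.308 × 5.09e+07 = 1.57e+07.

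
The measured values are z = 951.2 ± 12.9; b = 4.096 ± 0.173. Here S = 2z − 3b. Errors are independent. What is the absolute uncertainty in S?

For a sum/difference, combine absolute errors in quadrature:
  (2·δz)² = 666;  (3·δb)² = 0.269
δS = √(666) = 25.8

25.8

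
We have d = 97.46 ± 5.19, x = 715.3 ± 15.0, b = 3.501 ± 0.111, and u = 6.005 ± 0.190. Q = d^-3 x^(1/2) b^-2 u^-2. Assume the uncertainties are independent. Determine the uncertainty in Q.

1.2e-08

Each factor contributes (exponent × relative error)² to (δQ/Q)²:
  (-3·δd/d)² = (-3×0.0533)² = 0.0255;  (½·δx/x)² = (0.5×0.0210)² = 0.000110;  (-2·δb/b)² = (-2×0.0317)² = 0.00402;  (-2·δu/u)² = (-2×0.0316)² = 0.00400
δQ/Q = √(0.0337) = 0.183
Q = 6.537e-08, so δQ = 0.183 × 6.537e-08 = 1.2e-08.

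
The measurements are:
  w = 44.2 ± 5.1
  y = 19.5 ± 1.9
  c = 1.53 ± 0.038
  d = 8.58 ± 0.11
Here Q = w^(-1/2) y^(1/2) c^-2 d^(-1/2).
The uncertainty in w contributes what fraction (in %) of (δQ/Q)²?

(δQ/Q)² = (−½·δw/w)² + (½·δy/y)² + (-2·δc/c)² + (−½·δd/d)²
  w term: (-0.5×0.115)² = 0.00333
  y term: (0.5×0.0974)² = 0.00237
  c term: (-2×0.0248)² = 0.00247
  d term: (-0.5×0.0128)² = 4.11e-05
Total = 0.00821. Share from w = 0.00333/0.00821 = 0.405.

40.5%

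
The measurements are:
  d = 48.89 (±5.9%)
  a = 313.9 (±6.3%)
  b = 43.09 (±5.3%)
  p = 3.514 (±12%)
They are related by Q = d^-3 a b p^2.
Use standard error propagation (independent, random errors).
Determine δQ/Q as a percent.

Q is a product of powers, so relative uncertainties combine in quadrature:
  (-3·δd/d)² = (-3×0.0590)² = 0.0313;  (1·δa/a)² = (1×0.0630)² = 0.00397;  (1·δb/b)² = (1×0.0530)² = 0.00281;  (2·δp/p)² = (2×0.120)² = 0.0576
δQ/Q = √(0.0957) = 0.309

30.9%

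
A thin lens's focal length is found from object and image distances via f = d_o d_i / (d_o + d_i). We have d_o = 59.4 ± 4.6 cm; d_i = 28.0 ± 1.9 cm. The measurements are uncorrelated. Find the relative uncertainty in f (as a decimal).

0.0524

∂f/∂d_o = (d_i/(d_o+d_i))² = 0.103;  ∂f/∂d_i = (d_o/(d_o+d_i))² = 0.462
δf = √((∂f/∂d_o · δd_o)² + (∂f/∂d_i · δd_i)²) = √(0.223 + 0.770) = 0.997 cm
f = 19.0 cm, so δf/f = 0.997/19.0 = 0.0524.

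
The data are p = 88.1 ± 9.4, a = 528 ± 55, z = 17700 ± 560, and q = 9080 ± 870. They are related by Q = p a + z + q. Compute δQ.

7010

Let w = p·a = 46500. δw/w = √((1·δp/p)² + (1·δa/a)²) = √(0.0114 + 0.0109) = 0.149, so δw = 6940.
Q = w + z + q: δQ = √(δw² + δz² + δq²) = √(4.81e+07 + 3.14e+05 + 7.57e+05) = 7010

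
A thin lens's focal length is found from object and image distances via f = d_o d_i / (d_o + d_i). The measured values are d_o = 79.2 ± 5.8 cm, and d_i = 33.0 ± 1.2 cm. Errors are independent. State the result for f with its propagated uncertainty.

∂f/∂d_o = (d_i/(d_o+d_i))² = 0.0865;  ∂f/∂d_i = (d_o/(d_o+d_i))² = 0.498
δf = √((∂f/∂d_o · δd_o)² + (∂f/∂d_i · δd_i)²) = √(0.252 + 0.358) = 0.781 cm
f = 23.3 cm.

23.3 ± 0.781 cm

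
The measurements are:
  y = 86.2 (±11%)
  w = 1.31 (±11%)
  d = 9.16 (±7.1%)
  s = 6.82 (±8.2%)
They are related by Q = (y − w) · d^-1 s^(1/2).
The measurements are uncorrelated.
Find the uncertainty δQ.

3.35

Let u = y − w = 84.9. δu = √(δy² + δw²) = √(89.9 + 0.0208) = 9.48, so δu/u = 0.112.
Q is then a monomial in u, d, s:
δQ/Q = √((δu/u)² + (-1·δd/d)² + (½·δs/s)²) = √(0.0125 + 0.00504 + 0.00168) = 0.139
Q = 24.2, so δQ = 0.139 × 24.2 = 3.35.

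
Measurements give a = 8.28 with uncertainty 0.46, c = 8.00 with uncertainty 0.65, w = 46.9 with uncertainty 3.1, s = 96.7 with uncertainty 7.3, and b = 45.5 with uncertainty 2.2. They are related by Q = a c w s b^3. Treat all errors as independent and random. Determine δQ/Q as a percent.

Products/powers → add relative errors in quadrature, weighted by exponent:
  (1·δa/a)² = (1×0.0556)² = 0.00309;  (1·δc/c)² = (1×0.0813)² = 0.00660;  (1·δw/w)² = (1×0.0661)² = 0.00437;  (1·δs/s)² = (1×0.0755)² = 0.00570;  (3·δb/b)² = (3×0.0484)² = 0.0210
δQ/Q = √(0.0408) = 0.202

20.2%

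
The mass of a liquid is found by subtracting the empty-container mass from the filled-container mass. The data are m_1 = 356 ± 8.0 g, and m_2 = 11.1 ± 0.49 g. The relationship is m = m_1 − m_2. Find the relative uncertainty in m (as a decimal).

0.0232

m is a linear combination, so absolute uncertainties add in quadrature:
  (δm_1)² = 64.0;  (δm_2)² = 0.240
δm = √(64.2) = 8.01 g
m = 345 g, so δm/m = 8.01/345 = 0.0232.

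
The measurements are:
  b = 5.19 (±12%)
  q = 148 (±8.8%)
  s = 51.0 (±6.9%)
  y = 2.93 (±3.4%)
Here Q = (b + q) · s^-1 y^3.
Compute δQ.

Let u = b + q = 153. δu = √(δb² + δq²) = √(0.388 + 170) = 13.0, so δu/u = 0.0851.
Q is then a monomial in u, s, y:
δQ/Q = √((δu/u)² + (-1·δs/s)² + (3·δy/y)²) = √(0.00724 + 0.00476 + 0.0104) = 0.150
Q = 75.6, so δQ = 0.150 × 75.6 = 11.3.

11.3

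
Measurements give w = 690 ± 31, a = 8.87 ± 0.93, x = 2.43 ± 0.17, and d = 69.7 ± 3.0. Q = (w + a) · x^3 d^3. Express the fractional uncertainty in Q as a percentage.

Let u = w + a = 699. δu = √(δw² + δa²) = √(961 + 0.865) = 31.0, so δu/u = 0.0444.
Q is then a monomial in u, x, d:
δQ/Q = √((δu/u)² + (3·δx/x)² + (3·δd/d)²) = √(0.00197 + 0.0440 + 0.0167) = 0.250

25.0%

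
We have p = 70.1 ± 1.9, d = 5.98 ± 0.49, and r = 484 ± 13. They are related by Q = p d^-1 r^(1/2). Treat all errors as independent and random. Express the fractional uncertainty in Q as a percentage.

Since Q is a product/quotient, work with relative uncertainties:
  (1·δp/p)² = (1×0.0271)² = 0.000735;  (-1·δd/d)² = (-1×0.0819)² = 0.00671;  (½·δr/r)² = (0.5×0.0269)² = 0.000180
δQ/Q = √(0.00763) = 0.0873

8.73%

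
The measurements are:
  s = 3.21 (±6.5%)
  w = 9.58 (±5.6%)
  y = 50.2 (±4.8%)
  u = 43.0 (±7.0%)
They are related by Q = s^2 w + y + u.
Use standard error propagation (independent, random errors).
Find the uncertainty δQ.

Let p = s^2·w = 98.7. δp/p = √((2·δs/s)² + (1·δw/w)²) = √(0.0169 + 0.00314) = 0.142, so δp = 14.0.
Q = p + y + u: δQ = √(δp² + δy² + δu²) = √(195 + 5.81 + 9.06) = 14.5

14.5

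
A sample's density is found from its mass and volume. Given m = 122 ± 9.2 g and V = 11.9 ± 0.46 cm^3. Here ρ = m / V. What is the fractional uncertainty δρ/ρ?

ρ is a product of powers, so relative uncertainties combine in quadrature:
  (1·δm/m)² = (1×0.0754)² = 0.00569;  (-1·δV/V)² = (-1×0.0387)² = 0.00149
δρ/ρ = √(0.00718) = 0.0847

0.0847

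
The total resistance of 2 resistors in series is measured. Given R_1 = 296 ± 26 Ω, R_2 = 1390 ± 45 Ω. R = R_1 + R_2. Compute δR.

52.0 Ω

R is a linear combination, so absolute uncertainties add in quadrature:
  (δR_1)² = 676;  (δR_2)² = 2020
δR = √(2700) = 52.0 Ω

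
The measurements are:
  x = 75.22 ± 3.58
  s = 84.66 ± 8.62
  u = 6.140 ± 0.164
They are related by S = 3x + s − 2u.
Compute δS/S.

S is a linear combination, so absolute uncertainties add in quadrature:
  (3·δx)² = 115;  (δs)² = 74.3;  (2·δu)² = 0.108
δS = √(190) = 13.8
S = 298.0, so δS/S = 13.8/298.0 = 0.0462.

0.0462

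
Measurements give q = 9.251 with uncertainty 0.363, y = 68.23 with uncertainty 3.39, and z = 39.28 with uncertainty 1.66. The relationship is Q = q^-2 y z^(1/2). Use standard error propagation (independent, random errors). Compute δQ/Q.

0.0953

Each factor contributes (exponent × relative error)² to (δQ/Q)²:
  (-2·δq/q)² = (-2×0.0392)² = 0.00616;  (1·δy/y)² = (1×0.0497)² = 0.00247;  (½·δz/z)² = (0.5×0.0423)² = 0.000446
δQ/Q = √(0.00907) = 0.0953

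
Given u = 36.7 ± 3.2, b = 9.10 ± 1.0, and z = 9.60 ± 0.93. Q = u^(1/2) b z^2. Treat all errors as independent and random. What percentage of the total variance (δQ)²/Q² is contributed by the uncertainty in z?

72.9%

(δQ/Q)² = (½·δu/u)² + (1·δb/b)² + (2·δz/z)²
  u term: (0.5×0.0872)² = 0.00190
  b term: (1×0.110)² = 0.0121
  z term: (2×0.0969)² = 0.0375
Total = 0.0515. Share from z = 0.0375/0.0515 = 0.729.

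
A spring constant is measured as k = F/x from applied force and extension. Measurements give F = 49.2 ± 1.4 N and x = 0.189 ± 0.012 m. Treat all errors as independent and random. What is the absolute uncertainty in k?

Since k is a product/quotient, work with relative uncertainties:
  (1·δF/F)² = (1×0.0285)² = 0.000810;  (-1·δx/x)² = (-1×0.0635)² = 0.00403
δk/k = √(0.00484) = 0.0696
k = 260 N/m, so δk = 0.0696 × 260 = 18.1 N/m.

18.1 N/m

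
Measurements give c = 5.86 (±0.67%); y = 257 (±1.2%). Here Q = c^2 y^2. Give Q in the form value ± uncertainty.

For a monomial Q ∝ c^2, y^2, fractional errors add in quadrature:
  (2·δc/c)² = (2×0.00670)² = 0.000180;  (2·δy/y)² = (2×0.0120)² = 0.000576
δQ/Q = √(0.000756) = 0.0275
Q = 2.27e+06, so δQ = 0.0275 × 2.27e+06 = 62300.

(2.27 ± 0.0623) × 10^6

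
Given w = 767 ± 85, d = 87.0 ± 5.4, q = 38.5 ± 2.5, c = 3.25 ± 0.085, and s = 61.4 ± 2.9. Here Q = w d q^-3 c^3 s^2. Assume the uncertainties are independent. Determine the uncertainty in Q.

39800

Each factor contributes (exponent × relative error)² to (δQ/Q)²:
  (1·δw/w)² = (1×0.111)² = 0.0123;  (1·δd/d)² = (1×0.0621)² = 0.00385;  (-3·δq/q)² = (-3×0.0649)² = 0.0379;  (3·δc/c)² = (3×0.0262)² = 0.00616;  (2·δs/s)² = (2×0.0472)² = 0.00892
δQ/Q = √(0.0692) = 0.263
Q = 1.51e+05, so δQ = 0.263 × 1.51e+05 = 39800.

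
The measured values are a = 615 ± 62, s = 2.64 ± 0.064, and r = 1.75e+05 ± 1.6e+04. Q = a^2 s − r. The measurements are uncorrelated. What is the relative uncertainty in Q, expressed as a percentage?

24.7%

Let p = a^2·s = 9.99e+05. δp/p = √((2·δa/a)² + (1·δs/s)²) = √(0.0407 + 0.000588) = 0.203, so δp = 2.03e+05.
Q = p − r: δQ = √(δp² + δr²) = √(4.11e+10 + 2.56e+08) = 2.03e+05
Q = 8.24e+05, so δQ/Q = 2.03e+05/8.24e+05 = 0.247.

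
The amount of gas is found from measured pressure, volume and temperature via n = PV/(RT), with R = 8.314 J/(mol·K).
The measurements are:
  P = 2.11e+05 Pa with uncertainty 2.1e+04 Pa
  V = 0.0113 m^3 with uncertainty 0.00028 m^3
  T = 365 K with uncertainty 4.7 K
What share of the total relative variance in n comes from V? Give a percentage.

(δn/n)² = (1·δP/P)² + (1·δV/V)² + (-1·δT/T)²
  P term: (1×0.0995)² = 0.00991
  V term: (1×0.0248)² = 0.000614
  T term: (-1×0.0129)² = 0.000166
Total = 0.0107. Share from V = 0.000614/0.0107 = 0.0575.

5.75%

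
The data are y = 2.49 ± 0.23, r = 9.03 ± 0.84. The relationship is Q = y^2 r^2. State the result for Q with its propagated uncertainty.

506 ± 133

Products/powers → add relative errors in quadrature, weighted by exponent:
  (2·δy/y)² = (2×0.0924)² = 0.0341;  (2·δr/r)² = (2×0.0930)² = 0.0346
δQ/Q = √(0.0687) = 0.262
Q = 506, so δQ = 0.262 × 506 = 133.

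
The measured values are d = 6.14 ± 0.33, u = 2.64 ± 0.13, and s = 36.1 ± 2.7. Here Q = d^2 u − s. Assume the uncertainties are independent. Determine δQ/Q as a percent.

19.0%

Let p = d^2·u = 99.5. δp/p = √((2·δd/d)² + (1·δu/u)²) = √(0.0116 + 0.00242) = 0.118, so δp = 11.8.
Q = p − s: δQ = √(δp² + δs²) = √(138 + 7.29) = 12.1
Q = 63.4, so δQ/Q = 12.1/63.4 = 0.190.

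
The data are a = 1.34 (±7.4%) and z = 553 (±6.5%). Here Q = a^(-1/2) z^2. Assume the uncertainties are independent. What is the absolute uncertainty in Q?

35700

Q is a product of powers, so relative uncertainties combine in quadrature:
  (−½·δa/a)² = (-0.5×0.0740)² = 0.00137;  (2·δz/z)² = (2×0.0650)² = 0.0169
δQ/Q = √(0.0183) = 0.135
Q = 2.64e+05, so δQ = 0.135 × 2.64e+05 = 35700.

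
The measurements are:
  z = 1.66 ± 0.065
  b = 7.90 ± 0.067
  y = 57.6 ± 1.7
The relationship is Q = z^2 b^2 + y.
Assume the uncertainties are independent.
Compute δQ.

13.9

Let p = z^2·b^2 = 172. δp/p = √((2·δz/z)² + (2·δb/b)²) = √(0.00613 + 0.000288) = 0.0801, so δp = 13.8.
Q = p + y: δQ = √(δp² + δy²) = √(190 + 2.89) = 13.9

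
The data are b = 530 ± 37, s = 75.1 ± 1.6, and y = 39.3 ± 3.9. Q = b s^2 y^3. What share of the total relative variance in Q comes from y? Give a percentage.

93.0%

(δQ/Q)² = (1·δb/b)² + (2·δs/s)² + (3·δy/y)²
  b term: (1×0.0698)² = 0.00487
  s term: (2×0.0213)² = 0.00182
  y term: (3×0.0992)² = 0.0886
Total = 0.0953. Share from y = 0.0886/0.0953 = 0.930.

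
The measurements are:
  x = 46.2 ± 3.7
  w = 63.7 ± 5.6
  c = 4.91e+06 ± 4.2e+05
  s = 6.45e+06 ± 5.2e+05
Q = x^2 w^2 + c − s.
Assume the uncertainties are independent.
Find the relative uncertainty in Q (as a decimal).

0.304

Let p = x^2·w^2 = 8.66e+06. δp/p = √((2·δx/x)² + (2·δw/w)²) = √(0.0257 + 0.0309) = 0.238, so δp = 2.06e+06.
Q = p + c − s: δQ = √(δp² + δc² + δs²) = √(4.24e+12 + 1.76e+11 + 2.7e+11) = 2.17e+06
Q = 7.12e+06, so δQ/Q = 2.17e+06/7.12e+06 = 0.304.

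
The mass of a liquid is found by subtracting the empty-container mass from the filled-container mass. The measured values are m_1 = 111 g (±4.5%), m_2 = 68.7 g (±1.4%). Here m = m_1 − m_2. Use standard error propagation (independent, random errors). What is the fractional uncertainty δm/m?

Sums and differences: (δm)² = Σ (cᵢ δxᵢ)².
  (δm_1)² = 25.0;  (δm_2)² = 0.925
δm = √(25.9) = 5.09 g
m = 42.3 g, so δm/m = 5.09/42.3 = 0.120.

0.120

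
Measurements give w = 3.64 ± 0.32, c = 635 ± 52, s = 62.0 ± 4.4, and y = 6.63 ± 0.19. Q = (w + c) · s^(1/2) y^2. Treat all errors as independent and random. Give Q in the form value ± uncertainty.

Let u = w + c = 639. δu = √(δw² + δc²) = √(0.102 + 2700) = 52.0, so δu/u = 0.0814.
Q is then a monomial in u, s, y:
δQ/Q = √((δu/u)² + (½·δs/s)² + (2·δy/y)²) = √(0.00663 + 0.00126 + 0.00329) = 0.106
Q = 2.21e+05, so δQ = 0.106 × 2.21e+05 = 23400.

(2.21 ± 0.234) × 10^5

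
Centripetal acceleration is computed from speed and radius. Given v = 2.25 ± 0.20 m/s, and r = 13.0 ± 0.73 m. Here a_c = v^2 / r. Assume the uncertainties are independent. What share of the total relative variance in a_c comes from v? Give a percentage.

(δa_c/a_c)² = (2·δv/v)² + (-1·δr/r)²
  v term: (2×0.0889)² = 0.0316
  r term: (-1×0.0562)² = 0.00315
Total = 0.0348. Share from v = 0.0316/0.0348 = 0.909.

90.9%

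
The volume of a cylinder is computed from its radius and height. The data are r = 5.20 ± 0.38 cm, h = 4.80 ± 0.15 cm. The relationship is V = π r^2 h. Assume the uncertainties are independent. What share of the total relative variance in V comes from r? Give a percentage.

95.6%

(δV/V)² = (2·δr/r)² + (1·δh/h)²
  r term: (2×0.0731)² = 0.0214
  h term: (1×0.0312)² = 0.000977
Total = 0.0223. Share from r = 0.0214/0.0223 = 0.956.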